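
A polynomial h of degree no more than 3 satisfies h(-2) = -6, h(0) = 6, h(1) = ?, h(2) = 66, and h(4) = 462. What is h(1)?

12

The 4 known points determine the degree-3 polynomial uniquely.
Write h(u) = au^3 + bu^2 + cu + d. Substituting each data point gives a linear system:
  -8a + 4b - 2c + d = -6
  d = 6
  8a + 4b + 2c + d = 66
  64a + 16b + 4c + d = 462
Solving the system yields a = 6, b = 6, c = -6, d = 6.
So h(u) = 6u^3 + 6u^2 - 6u + 6.
Then h(1) = 12.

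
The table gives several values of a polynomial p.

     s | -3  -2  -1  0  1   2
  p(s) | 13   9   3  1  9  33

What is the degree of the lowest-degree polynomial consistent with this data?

3

Forward differences of the values at s = -3, -2, -1, 0, 1, 2:
  p  : 13  9  3  1  9  33
  Δ  : -4  -6  -2  8  24
  Δ^2: -2  4  10  16
  Δ^3: 6  6  6
  Δ^4: 0  0
  Δ^5: 0
The third differences are constant (6) and nonzero, while all higher differences vanish, so the minimal degree is 3.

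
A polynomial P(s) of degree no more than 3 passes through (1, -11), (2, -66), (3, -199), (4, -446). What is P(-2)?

46

Using the Lagrange interpolation formula with nodes 1, 2, 3, 4:
  L_0(s) = (s - 2)(s - 3)(s - 4) / -6
  L_1(s) = (s - 1)(s - 3)(s - 4) / 2
  L_2(s) = (s - 1)(s - 2)(s - 4) / -2
  L_3(s) = (s - 1)(s - 2)(s - 3) / 6
Then P(s) = -11·L_0(s) - 66·L_1(s) - 199·L_2(s) - 446·L_3(s).
Expanding and collecting terms gives P(s) = -6s^3 - 3s^2 - 4s + 2.
Evaluating at s = -2: P(-2) = 46.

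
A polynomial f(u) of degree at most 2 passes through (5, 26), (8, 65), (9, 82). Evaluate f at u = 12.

Using the Lagrange interpolation formula with nodes 5, 8, 9:
  L_0(u) = (u - 8)(u - 9) / 12
  L_1(u) = (u - 5)(u - 9) / -3
  L_2(u) = (u - 5)(u - 8) / 4
Then f(u) = 26·L_0(u) + 65·L_1(u) + 82·L_2(u).
Expanding and collecting terms gives f(u) = u² + 1.
Evaluating at u = 12: f(12) = 145.

145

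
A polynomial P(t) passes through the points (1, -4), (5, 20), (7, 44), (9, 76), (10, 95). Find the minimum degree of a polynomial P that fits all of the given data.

Divided differences on the nodes 1, 5, 7, 9, 10:
  order 0: -4  20  44  76  95
  order 1: 6  12  16  19
  order 2: 1  1  1
  order 3: 0  0
  order 4: 0
The order-2 divided differences are all 1 (nonzero) and every higher order vanishes, so the data lies on a polynomial of degree exactly 2.

2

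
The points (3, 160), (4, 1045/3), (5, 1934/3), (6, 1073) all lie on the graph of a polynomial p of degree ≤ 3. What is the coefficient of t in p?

-5/3

Write p(t) = at^3 + bt^2 + ct + d. Substituting each data point gives a linear system:
  27a + 9b + 3c + d = 160
  64a + 16b + 4c + d = 1045/3
  125a + 25b + 5c + d = 1934/3
  216a + 36b + 6c + d = 1073
Solving the system yields a = 4, b = 6, c = -5/3, d = 3.
So p(t) = 4t^3 + 6t^2 - (5/3)t + 3.
The coefficient of t is -5/3.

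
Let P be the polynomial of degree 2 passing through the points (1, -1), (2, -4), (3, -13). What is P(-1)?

Forward differences of the values at n = 1, 2, 3:
  P  : -1  -4  -13
  Δ  : -3  -9
  Δ^2: -6
The second differences are constant, confirming degree 2.
Interpolating (Newton forward form) and evaluating at n = -1 gives P(-1) = -13.

-13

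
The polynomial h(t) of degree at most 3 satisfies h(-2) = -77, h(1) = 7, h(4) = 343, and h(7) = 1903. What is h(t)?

Using the Lagrange interpolation formula with nodes -2, 1, 4, 7:
  L_0(t) = (t - 1)(t - 4)(t - 7) / -162
  L_1(t) = (t + 2)(t - 4)(t - 7) / 54
  L_2(t) = (t + 2)(t - 1)(t - 7) / -54
  L_3(t) = (t + 2)(t - 1)(t - 4) / 162
Then h(t) = -77·L_0(t) + 7·L_1(t) + 343·L_2(t) + 1903·L_3(t).
Expanding and collecting terms gives h(t) = 6t³ - 4t² + 6t - 1.
Check: h(-2) = -77. ✓

h(t) = 6t^3 - 4t^2 + 6t - 1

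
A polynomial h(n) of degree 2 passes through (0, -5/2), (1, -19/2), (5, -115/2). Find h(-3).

Using the Lagrange interpolation formula with nodes 0, 1, 5:
  L_0(n) = (n - 1)(n - 5) / 5
  L_1(n) = n(n - 5) / -4
  L_2(n) = n(n - 1) / 20
Then h(n) = -5/2·L_0(n) - 19/2·L_1(n) - 115/2·L_2(n).
Expanding and collecting terms gives h(n) = -n² - 6n - 5/2.
Evaluating at n = -3: h(-3) = 13/2.

13/2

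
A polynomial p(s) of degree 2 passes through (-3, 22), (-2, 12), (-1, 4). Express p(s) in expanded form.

p(s) = s^2 - 5s - 2

Write p(s) = as^2 + bs + c. Substituting each data point gives a linear system:
  9a - 3b + c = 22
  4a - 2b + c = 12
  a - b + c = 4
Solving the system yields a = 1, b = -5, c = -2.
So p(s) = s^2 - 5s - 2.
Check: p(-3) = 22. ✓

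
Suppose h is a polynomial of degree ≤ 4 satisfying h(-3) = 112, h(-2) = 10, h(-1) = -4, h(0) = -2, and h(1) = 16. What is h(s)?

Write h(s) = as^4 + bs^3 + cs^2 + ds + e. Substituting each data point gives a linear system:
  81a - 27b + 9c - 3d + e = 112
  16a - 8b + 4c - 2d + e = 10
  a - b + c - d + e = -4
  e = -2
  a + b + c + d + e = 16
Solving the system yields a = 3, b = 6, c = 5, d = 4, e = -2.
So h(s) = 3s^4 + 6s^3 + 5s^2 + 4s - 2.
Check: h(-3) = 112. ✓

h(s) = 3s^4 + 6s^3 + 5s^2 + 4s - 2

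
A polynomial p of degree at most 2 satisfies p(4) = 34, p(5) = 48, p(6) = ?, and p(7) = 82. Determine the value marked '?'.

64

On equispaced nodes a degree-2 polynomial has vanishing third forward difference, so
  - p(4) + 3·p(5) - 3·p(6) + p(7) = 0.
Substituting the known values and solving for p(6):
  -3·p(6) = -192
  p(6) = 64.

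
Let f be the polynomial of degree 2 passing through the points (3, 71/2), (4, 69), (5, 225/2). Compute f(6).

166

Write f(n) = an^2 + bn + c. Substituting each data point gives a linear system:
  9a + 3b + c = 71/2
  16a + 4b + c = 69
  25a + 5b + c = 225/2
Solving the system yields a = 5, b = -3/2, c = -5.
So f(n) = 5n^2 - (3/2)n - 5.
Then f(6) = 166.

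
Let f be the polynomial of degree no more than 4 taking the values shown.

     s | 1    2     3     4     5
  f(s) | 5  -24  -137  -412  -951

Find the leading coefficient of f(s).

Write f(s) = as^4 + bs^3 + cs^2 + ds + e. Substituting each data point gives a linear system:
  a + b + c + d + e = 5
  16a + 8b + 4c + 2d + e = -24
  81a + 27b + 9c + 3d + e = -137
  256a + 64b + 16c + 4d + e = -412
  625a + 125b + 25c + 5d + e = -951
Solving the system yields a = -1, b = -3, c = 1, d = 4, e = 4.
So f(s) = -s⁴ - 3s³ + s² + 4s + 4.
The leading coefficient is -1.

-1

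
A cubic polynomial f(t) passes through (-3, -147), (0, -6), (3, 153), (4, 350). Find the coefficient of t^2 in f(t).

1

Write f(t) = at^3 + bt^2 + ct + d. Substituting each data point gives a linear system:
  -27a + 9b - 3c + d = -147
  d = -6
  27a + 9b + 3c + d = 153
  64a + 16b + 4c + d = 350
Solving the system yields a = 5, b = 1, c = 5, d = -6.
So f(t) = 5t^3 + t^2 + 5t - 6.
The coefficient of t^2 is 1.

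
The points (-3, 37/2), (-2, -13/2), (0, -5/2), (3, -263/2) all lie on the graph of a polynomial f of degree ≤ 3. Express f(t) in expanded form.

f(t) = -3t^3 - 6t^2 + 2t - 5/2

Write f(t) = at^3 + bt^2 + ct + d. Substituting each data point gives a linear system:
  -27a + 9b - 3c + d = 37/2
  -8a + 4b - 2c + d = -13/2
  d = -5/2
  27a + 9b + 3c + d = -263/2
Solving the system yields a = -3, b = -6, c = 2, d = -5/2.
So f(t) = -3t^3 - 6t^2 + 2t - 5/2.
Check: f(-2) = -13/2. ✓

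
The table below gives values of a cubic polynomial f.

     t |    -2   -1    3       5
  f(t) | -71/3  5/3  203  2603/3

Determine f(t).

Write f(t) = at^3 + bt^2 + ct + d. Substituting each data point gives a linear system:
  -8a + 4b - 2c + d = -71/3
  -a + b - c + d = 5/3
  27a + 9b + 3c + d = 203
  125a + 25b + 5c + d = 2603/3
Solving the system yields a = 6, b = 5, c = -5/3, d = 1.
So f(t) = 6t³ + 5t² - (5/3)t + 1.
Check: f(-1) = 5/3. ✓

f(t) = 6t^3 + 5t^2 - (5/3)t + 1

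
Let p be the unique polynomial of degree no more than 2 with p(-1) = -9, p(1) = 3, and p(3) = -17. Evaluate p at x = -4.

-87

Using the Lagrange interpolation formula with nodes -1, 1, 3:
  L_0(x) = (x - 1)(x - 3) / 8
  L_1(x) = (x + 1)(x - 3) / -4
  L_2(x) = (x + 1)(x - 1) / 8
Then p(x) = -9·L_0(x) + 3·L_1(x) - 17·L_2(x).
Expanding and collecting terms gives p(x) = -4x² + 6x + 1.
Evaluating at x = -4: p(-4) = -87.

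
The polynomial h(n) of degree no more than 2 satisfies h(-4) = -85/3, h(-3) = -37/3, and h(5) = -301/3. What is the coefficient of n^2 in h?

Write h(n) = an^2 + bn + c. Substituting each data point gives a linear system:
  16a - 4b + c = -85/3
  9a - 3b + c = -37/3
  25a + 5b + c = -301/3
Solving the system yields a = -3, b = -5, c = -1/3.
So h(n) = -3n^2 - 5n - 1/3.
The leading coefficient is -3.

-3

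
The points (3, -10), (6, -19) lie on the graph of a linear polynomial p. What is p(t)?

p(t) = -3t - 1

Using the Lagrange interpolation formula with nodes 3, 6:
  L_0(t) = (t - 6) / -3
  L_1(t) = (t - 3) / 3
Then p(t) = -10·L_0(t) - 19·L_1(t).
Expanding and collecting terms gives p(t) = -3t - 1.
Check: p(6) = -19. ✓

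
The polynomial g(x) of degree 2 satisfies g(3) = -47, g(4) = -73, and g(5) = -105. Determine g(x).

g(x) = -3x^2 - 5x - 5

Write g(x) = ax^2 + bx + c. Substituting each data point gives a linear system:
  9a + 3b + c = -47
  16a + 4b + c = -73
  25a + 5b + c = -105
Solving the system yields a = -3, b = -5, c = -5.
So g(x) = -3x^2 - 5x - 5.
Check: g(3) = -47. ✓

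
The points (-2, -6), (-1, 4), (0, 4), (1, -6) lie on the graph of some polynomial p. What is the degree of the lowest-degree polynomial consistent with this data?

2

Forward differences of the values at x = -2, -1, 0, 1:
  p  : -6  4  4  -6
  Δ  : 10  0  -10
  Δ^2: -10  -10
  Δ^3: 0
The second differences are constant (-10) and nonzero, while all higher differences vanish, so the minimal degree is 2.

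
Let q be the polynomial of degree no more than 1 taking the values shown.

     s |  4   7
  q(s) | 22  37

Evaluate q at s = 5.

Using the Lagrange interpolation formula with nodes 4, 7:
  L_0(s) = (s - 7) / -3
  L_1(s) = (s - 4) / 3
Then q(s) = 22·L_0(s) + 37·L_1(s).
Expanding and collecting terms gives q(s) = 5s + 2.
Evaluating at s = 5: q(5) = 27.

27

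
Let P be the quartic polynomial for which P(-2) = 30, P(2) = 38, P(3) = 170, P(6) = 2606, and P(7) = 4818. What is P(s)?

P(s) = 2s^4 + 2s + 2

Write P(s) = as^4 + bs^3 + cs^2 + ds + e. Substituting each data point gives a linear system:
  16a - 8b + 4c - 2d + e = 30
  16a + 8b + 4c + 2d + e = 38
  81a + 27b + 9c + 3d + e = 170
  1296a + 216b + 36c + 6d + e = 2606
  2401a + 343b + 49c + 7d + e = 4818
Solving the system yields a = 2, b = 0, c = 0, d = 2, e = 2.
So P(s) = 2s⁴ + 2s + 2.
Check: P(6) = 2606. ✓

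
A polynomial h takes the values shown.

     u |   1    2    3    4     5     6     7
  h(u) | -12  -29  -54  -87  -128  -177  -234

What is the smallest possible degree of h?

Forward differences of the values at u = 1, 2, 3, 4, 5, 6, 7:
  h  : -12  -29  -54  -87  -128  -177  -234
  Δ  : -17  -25  -33  -41  -49  -57
  Δ^2: -8  -8  -8  -8  -8
  Δ^3: 0  0  0  0
  Δ^4: 0  0  0
  Δ^5: 0  0
  Δ^6: 0
The second differences are constant (-8) and nonzero, while all higher differences vanish, so the minimal degree is 2.

2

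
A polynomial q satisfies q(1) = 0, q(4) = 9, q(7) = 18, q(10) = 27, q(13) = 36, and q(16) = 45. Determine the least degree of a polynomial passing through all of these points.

1

Forward differences of the values at n = 1, 4, 7, 10, 13, 16:
  q  : 0  9  18  27  36  45
  Δ  : 9  9  9  9  9
  Δ^2: 0  0  0  0
  Δ^3: 0  0  0
  Δ^4: 0  0
  Δ^5: 0
The first differences are constant (9) and nonzero, while all higher differences vanish, so the minimal degree is 1.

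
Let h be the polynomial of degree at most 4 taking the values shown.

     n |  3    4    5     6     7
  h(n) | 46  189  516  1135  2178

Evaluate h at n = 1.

Using the Lagrange interpolation formula with nodes 3, 4, 5, 6, 7:
  L_0(n) = (n - 4)(n - 5)(n - 6)(n - 7) / 24
  L_1(n) = (n - 3)(n - 5)(n - 6)(n - 7) / -6
  L_2(n) = (n - 3)(n - 4)(n - 6)(n - 7) / 4
  L_3(n) = (n - 3)(n - 4)(n - 5)(n - 7) / -6
  L_4(n) = (n - 3)(n - 4)(n - 5)(n - 6) / 24
Then h(n) = 46·L_0(n) + 189·L_1(n) + 516·L_2(n) + 1135·L_3(n) + 2178·L_4(n).
Expanding and collecting terms gives h(n) = n^4 - 5n^2 + 3n + 1.
Evaluating at n = 1: h(1) = 0.

0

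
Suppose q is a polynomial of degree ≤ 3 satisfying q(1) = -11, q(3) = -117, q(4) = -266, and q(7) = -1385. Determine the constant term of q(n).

Write q(n) = an^3 + bn^2 + cn + d. Substituting each data point gives a linear system:
  a + b + c + d = -11
  27a + 9b + 3c + d = -117
  64a + 16b + 4c + d = -266
  343a + 49b + 7c + d = -1385
Solving the system yields a = -4, b = 0, c = -1, d = -6.
So q(n) = -4n³ - n - 6.
The constant term is -6.

-6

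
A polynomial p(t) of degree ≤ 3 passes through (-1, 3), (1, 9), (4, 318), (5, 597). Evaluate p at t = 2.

Write p(t) = at^3 + bt^2 + ct + d. Substituting each data point gives a linear system:
  -a + b - c + d = 3
  a + b + c + d = 9
  64a + 16b + 4c + d = 318
  125a + 25b + 5c + d = 597
Solving the system yields a = 4, b = 4, c = -1, d = 2.
So p(t) = 4t³ + 4t² - t + 2.
Then p(2) = 48.

48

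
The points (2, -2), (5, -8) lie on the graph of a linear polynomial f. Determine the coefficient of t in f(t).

Write f(t) = at + b. Substituting each data point gives a linear system:
  2a + b = -2
  5a + b = -8
Solving the system yields a = -2, b = 2.
So f(t) = -2t + 2.
The leading coefficient is -2.

-2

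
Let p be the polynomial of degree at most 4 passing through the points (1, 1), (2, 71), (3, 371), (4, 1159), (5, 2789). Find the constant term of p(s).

Write p(s) = as^4 + bs^3 + cs^2 + ds + e. Substituting each data point gives a linear system:
  a + b + c + d + e = 1
  16a + 8b + 4c + 2d + e = 71
  81a + 27b + 9c + 3d + e = 371
  256a + 64b + 16c + 4d + e = 1159
  625a + 125b + 25c + 5d + e = 2789
Solving the system yields a = 4, b = 3, c = -3, d = -2, e = -1.
So p(s) = 4s^4 + 3s^3 - 3s^2 - 2s - 1.
The constant term is -1.

-1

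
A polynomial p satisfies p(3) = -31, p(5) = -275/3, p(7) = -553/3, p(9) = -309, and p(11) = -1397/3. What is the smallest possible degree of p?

Forward differences of the values at n = 3, 5, 7, 9, 11:
  p  : -31  -275/3  -553/3  -309  -1397/3
  Δ  : -182/3  -278/3  -374/3  -470/3
  Δ^2: -32  -32  -32
  Δ^3: 0  0
  Δ^4: 0
The second differences are constant (-32) and nonzero, while all higher differences vanish, so the minimal degree is 2.

2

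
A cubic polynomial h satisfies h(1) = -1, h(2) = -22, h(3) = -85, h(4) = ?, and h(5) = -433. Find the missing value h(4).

On equispaced nodes a degree-3 polynomial has vanishing fourth forward difference, so
  h(1) - 4·h(2) + 6·h(3) - 4·h(4) + h(5) = 0.
Substituting the known values and solving for h(4):
  -4·h(4) = 856
  h(4) = -214.

-214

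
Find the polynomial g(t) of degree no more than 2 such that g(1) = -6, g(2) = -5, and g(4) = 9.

Using the Lagrange interpolation formula with nodes 1, 2, 4:
  L_0(t) = (t - 2)(t - 4) / 3
  L_1(t) = (t - 1)(t - 4) / -2
  L_2(t) = (t - 1)(t - 2) / 6
Then g(t) = -6·L_0(t) - 5·L_1(t) + 9·L_2(t).
Expanding and collecting terms gives g(t) = 2t^2 - 5t - 3.
Check: g(1) = -6. ✓

g(t) = 2t^2 - 5t - 3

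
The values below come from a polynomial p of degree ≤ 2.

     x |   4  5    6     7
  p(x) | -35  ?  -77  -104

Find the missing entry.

-54

On equispaced nodes a degree-2 polynomial has vanishing third forward difference, so
  - p(4) + 3·p(5) - 3·p(6) + p(7) = 0.
Substituting the known values and solving for p(5):
  3·p(5) = -162
  p(5) = -54.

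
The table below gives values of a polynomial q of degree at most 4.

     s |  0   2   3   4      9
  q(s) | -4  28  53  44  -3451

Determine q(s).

q(s) = -s^4 + 4s^3 + 2s^2 + 4s - 4

Write q(s) = as^4 + bs^3 + cs^2 + ds + e. Substituting each data point gives a linear system:
  e = -4
  16a + 8b + 4c + 2d + e = 28
  81a + 27b + 9c + 3d + e = 53
  256a + 64b + 16c + 4d + e = 44
  6561a + 729b + 81c + 9d + e = -3451
Solving the system yields a = -1, b = 4, c = 2, d = 4, e = -4.
So q(s) = -s^4 + 4s^3 + 2s^2 + 4s - 4.
Check: q(4) = 44. ✓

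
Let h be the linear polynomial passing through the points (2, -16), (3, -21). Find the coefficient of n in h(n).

-5

Write h(n) = an + b. Substituting each data point gives a linear system:
  2a + b = -16
  3a + b = -21
Solving the system yields a = -5, b = -6.
So h(n) = -5n - 6.
The leading coefficient is -5.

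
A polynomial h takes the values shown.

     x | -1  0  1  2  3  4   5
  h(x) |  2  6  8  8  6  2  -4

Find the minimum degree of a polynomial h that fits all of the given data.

2

Forward differences of the values at x = -1, 0, 1, 2, 3, 4, 5:
  h  : 2  6  8  8  6  2  -4
  Δ  : 4  2  0  -2  -4  -6
  Δ^2: -2  -2  -2  -2  -2
  Δ^3: 0  0  0  0
  Δ^4: 0  0  0
  Δ^5: 0  0
  Δ^6: 0
The second differences are constant (-2) and nonzero, while all higher differences vanish, so the minimal degree is 2.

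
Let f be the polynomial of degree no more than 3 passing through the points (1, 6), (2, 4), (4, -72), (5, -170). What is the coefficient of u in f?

Write f(u) = au^3 + bu^2 + cu + d. Substituting each data point gives a linear system:
  a + b + c + d = 6
  8a + 4b + 2c + d = 4
  64a + 16b + 4c + d = -72
  125a + 25b + 5c + d = -170
Solving the system yields a = -2, b = 2, c = 6, d = 0.
So f(u) = -2u³ + 2u² + 6u.
The coefficient of u is 6.

6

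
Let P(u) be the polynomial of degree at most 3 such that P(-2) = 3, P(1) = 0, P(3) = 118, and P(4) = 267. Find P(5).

Using the Lagrange interpolation formula with nodes -2, 1, 3, 4:
  L_0(u) = (u - 1)(u - 3)(u - 4) / -90
  L_1(u) = (u + 2)(u - 3)(u - 4) / 18
  L_2(u) = (u + 2)(u - 1)(u - 4) / -10
  L_3(u) = (u + 2)(u - 1)(u - 3) / 18
Then P(u) = 3·L_0(u) + 0·L_1(u) + 118·L_2(u) + 267·L_3(u).
Expanding and collecting terms gives P(u) = 3u^3 + 6u^2 - 4u - 5.
Evaluating at u = 5: P(5) = 500.

500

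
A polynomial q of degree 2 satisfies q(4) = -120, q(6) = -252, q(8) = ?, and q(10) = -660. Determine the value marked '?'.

The 3 known points determine the degree-2 polynomial uniquely.
Write q(n) = an^2 + bn + c. Substituting each data point gives a linear system:
  16a + 4b + c = -120
  36a + 6b + c = -252
  100a + 10b + c = -660
Solving the system yields a = -6, b = -6, c = 0.
So q(n) = -6n² - 6n.
Then q(8) = -432.

-432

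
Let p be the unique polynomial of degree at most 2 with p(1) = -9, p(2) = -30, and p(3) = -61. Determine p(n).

p(n) = -5n^2 - 6n + 2

Write p(n) = an^2 + bn + c. Substituting each data point gives a linear system:
  a + b + c = -9
  4a + 2b + c = -30
  9a + 3b + c = -61
Solving the system yields a = -5, b = -6, c = 2.
So p(n) = -5n^2 - 6n + 2.
Check: p(3) = -61. ✓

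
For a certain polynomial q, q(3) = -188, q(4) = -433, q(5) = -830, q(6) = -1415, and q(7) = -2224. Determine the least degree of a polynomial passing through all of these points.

3

Forward differences of the values at u = 3, 4, 5, 6, 7:
  q  : -188  -433  -830  -1415  -2224
  Δ  : -245  -397  -585  -809
  Δ^2: -152  -188  -224
  Δ^3: -36  -36
  Δ^4: 0
The third differences are constant (-36) and nonzero, while all higher differences vanish, so the minimal degree is 3.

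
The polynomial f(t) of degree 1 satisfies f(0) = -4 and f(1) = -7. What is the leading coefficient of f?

-3

Write f(t) = at + b. Substituting each data point gives a linear system:
  b = -4
  a + b = -7
Solving the system yields a = -3, b = -4.
So f(t) = -3t - 4.
The leading coefficient is -3.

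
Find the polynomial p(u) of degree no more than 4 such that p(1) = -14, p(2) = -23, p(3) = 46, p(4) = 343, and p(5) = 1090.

p(u) = 3u^4 - 5u^3 - 6u^2 - u - 5

Write p(u) = au^4 + bu^3 + cu^2 + du + e. Substituting each data point gives a linear system:
  a + b + c + d + e = -14
  16a + 8b + 4c + 2d + e = -23
  81a + 27b + 9c + 3d + e = 46
  256a + 64b + 16c + 4d + e = 343
  625a + 125b + 25c + 5d + e = 1090
Solving the system yields a = 3, b = -5, c = -6, d = -1, e = -5.
So p(u) = 3u^4 - 5u^3 - 6u^2 - u - 5.
Check: p(4) = 343. ✓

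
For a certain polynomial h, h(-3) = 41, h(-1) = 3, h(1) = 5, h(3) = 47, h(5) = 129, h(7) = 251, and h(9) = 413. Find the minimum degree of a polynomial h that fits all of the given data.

2

Forward differences of the values at u = -3, -1, 1, 3, 5, 7, 9:
  h  : 41  3  5  47  129  251  413
  Δ  : -38  2  42  82  122  162
  Δ^2: 40  40  40  40  40
  Δ^3: 0  0  0  0
  Δ^4: 0  0  0
  Δ^5: 0  0
  Δ^6: 0
The second differences are constant (40) and nonzero, while all higher differences vanish, so the minimal degree is 2.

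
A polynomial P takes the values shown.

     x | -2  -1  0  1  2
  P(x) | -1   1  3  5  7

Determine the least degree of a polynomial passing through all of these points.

1

Forward differences of the values at x = -2, -1, 0, 1, 2:
  P  : -1  1  3  5  7
  Δ  : 2  2  2  2
  Δ^2: 0  0  0
  Δ^3: 0  0
  Δ^4: 0
The first differences are constant (2) and nonzero, while all higher differences vanish, so the minimal degree is 1.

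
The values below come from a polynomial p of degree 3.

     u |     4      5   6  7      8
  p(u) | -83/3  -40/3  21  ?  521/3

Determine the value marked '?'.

244/3

The 4 known points determine the degree-3 polynomial uniquely.
Write p(u) = au^3 + bu^2 + cu + d. Substituting each data point gives a linear system:
  64a + 16b + 4c + d = -83/3
  125a + 25b + 5c + d = -40/3
  216a + 36b + 6c + d = 21
  512a + 64b + 8c + d = 521/3
Solving the system yields a = 1, b = -5, c = -5/3, d = -5.
So p(u) = u^3 - 5u^2 - (5/3)u - 5.
Then p(7) = 244/3.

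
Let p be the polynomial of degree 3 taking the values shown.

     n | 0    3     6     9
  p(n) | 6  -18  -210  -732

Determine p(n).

p(n) = -n^3 - (1/3)n^2 + 2n + 6

Write p(n) = an^3 + bn^2 + cn + d. Substituting each data point gives a linear system:
  d = 6
  27a + 9b + 3c + d = -18
  216a + 36b + 6c + d = -210
  729a + 81b + 9c + d = -732
Solving the system yields a = -1, b = -1/3, c = 2, d = 6.
So p(n) = -n^3 - (1/3)n^2 + 2n + 6.
Check: p(9) = -732. ✓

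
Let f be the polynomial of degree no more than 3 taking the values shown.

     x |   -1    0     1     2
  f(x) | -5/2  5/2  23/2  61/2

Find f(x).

f(x) = x^3 + 2x^2 + 6x + 5/2

Using the Lagrange interpolation formula with nodes -1, 0, 1, 2:
  L_0(x) = x(x - 1)(x - 2) / -6
  L_1(x) = (x + 1)(x - 1)(x - 2) / 2
  L_2(x) = (x + 1)x(x - 2) / -2
  L_3(x) = (x + 1)x(x - 1) / 6
Then f(x) = -5/2·L_0(x) + 5/2·L_1(x) + 23/2·L_2(x) + 61/2·L_3(x).
Expanding and collecting terms gives f(x) = x³ + 2x² + 6x + 5/2.
Check: f(0) = 5/2. ✓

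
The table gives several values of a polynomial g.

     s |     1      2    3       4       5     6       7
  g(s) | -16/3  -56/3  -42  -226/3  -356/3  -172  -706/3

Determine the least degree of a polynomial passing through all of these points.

Forward differences of the values at s = 1, 2, 3, 4, 5, 6, 7:
  g  : -16/3  -56/3  -42  -226/3  -356/3  -172  -706/3
  Δ  : -40/3  -70/3  -100/3  -130/3  -160/3  -190/3
  Δ^2: -10  -10  -10  -10  -10
  Δ^3: 0  0  0  0
  Δ^4: 0  0  0
  Δ^5: 0  0
  Δ^6: 0
The second differences are constant (-10) and nonzero, while all higher differences vanish, so the minimal degree is 2.

2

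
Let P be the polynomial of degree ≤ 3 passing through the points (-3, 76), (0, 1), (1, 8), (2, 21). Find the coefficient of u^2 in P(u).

6

Write P(u) = au^3 + bu^2 + cu + d. Substituting each data point gives a linear system:
  -27a + 9b - 3c + d = 76
  d = 1
  a + b + c + d = 8
  8a + 4b + 2c + d = 21
Solving the system yields a = -1, b = 6, c = 2, d = 1.
So P(u) = -u³ + 6u² + 2u + 1.
The coefficient of u^2 is 6.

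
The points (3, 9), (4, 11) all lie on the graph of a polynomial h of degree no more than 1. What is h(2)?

7

Using the Lagrange interpolation formula with nodes 3, 4:
  L_0(n) = (n - 4) / -1
  L_1(n) = (n - 3) / 1
Then h(n) = 9·L_0(n) + 11·L_1(n).
Expanding and collecting terms gives h(n) = 2n + 3.
Evaluating at n = 2: h(2) = 7.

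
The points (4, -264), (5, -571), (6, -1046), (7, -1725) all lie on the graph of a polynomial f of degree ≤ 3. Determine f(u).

Using the Lagrange interpolation formula with nodes 4, 5, 6, 7:
  L_0(u) = (u - 5)(u - 6)(u - 7) / -6
  L_1(u) = (u - 4)(u - 6)(u - 7) / 2
  L_2(u) = (u - 4)(u - 5)(u - 7) / -2
  L_3(u) = (u - 4)(u - 5)(u - 6) / 6
Then f(u) = -264·L_0(u) - 571·L_1(u) - 1046·L_2(u) - 1725·L_3(u).
Expanding and collecting terms gives f(u) = -6u³ + 6u² + 5u + 4.
Check: f(4) = -264. ✓

f(u) = -6u^3 + 6u^2 + 5u + 4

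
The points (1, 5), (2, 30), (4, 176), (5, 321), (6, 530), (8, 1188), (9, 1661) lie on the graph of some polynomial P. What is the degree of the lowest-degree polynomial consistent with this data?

3

Divided differences on the nodes 1, 2, 4, 5, 6, 8, 9:
  order 0: 5  30  176  321  530  1188  1661
  order 1: 25  73  145  209  329  473
  order 2: 16  24  32  40  48
  order 3: 2  2  2  2
  order 4: 0  0  0
  order 5: 0  0
  order 6: 0
The order-3 divided differences are all 2 (nonzero) and every higher order vanishes, so the data lies on a polynomial of degree exactly 3.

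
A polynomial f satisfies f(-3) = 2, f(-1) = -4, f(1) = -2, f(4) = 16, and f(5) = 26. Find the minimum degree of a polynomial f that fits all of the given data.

Divided differences on the nodes -3, -1, 1, 4, 5:
  order 0: 2  -4  -2  16  26
  order 1: -3  1  6  10
  order 2: 1  1  1
  order 3: 0  0
  order 4: 0
The order-2 divided differences are all 1 (nonzero) and every higher order vanishes, so the data lies on a polynomial of degree exactly 2.

2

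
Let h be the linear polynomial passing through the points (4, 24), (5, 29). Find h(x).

Write h(x) = ax + b. Substituting each data point gives a linear system:
  4a + b = 24
  5a + b = 29
Solving the system yields a = 5, b = 4.
So h(x) = 5x + 4.
Check: h(5) = 29. ✓

h(x) = 5x + 4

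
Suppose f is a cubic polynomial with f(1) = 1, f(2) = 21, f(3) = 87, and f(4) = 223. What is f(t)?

f(t) = 4t^3 - t^2 - 5t + 3

Write f(t) = at^3 + bt^2 + ct + d. Substituting each data point gives a linear system:
  a + b + c + d = 1
  8a + 4b + 2c + d = 21
  27a + 9b + 3c + d = 87
  64a + 16b + 4c + d = 223
Solving the system yields a = 4, b = -1, c = -5, d = 3.
So f(t) = 4t³ - t² - 5t + 3.
Check: f(4) = 223. ✓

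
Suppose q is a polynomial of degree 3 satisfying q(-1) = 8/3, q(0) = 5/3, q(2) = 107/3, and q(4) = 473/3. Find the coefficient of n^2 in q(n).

5

Write q(n) = an^3 + bn^2 + cn + d. Substituting each data point gives a linear system:
  -a + b - c + d = 8/3
  d = 5/3
  8a + 4b + 2c + d = 107/3
  64a + 16b + 4c + d = 473/3
Solving the system yields a = 1, b = 5, c = 3, d = 5/3.
So q(n) = n^3 + 5n^2 + 3n + 5/3.
The coefficient of n^2 is 5.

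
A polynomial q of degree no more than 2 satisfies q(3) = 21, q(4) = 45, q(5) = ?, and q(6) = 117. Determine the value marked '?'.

77

On equispaced nodes a degree-2 polynomial has vanishing third forward difference, so
  - q(3) + 3·q(4) - 3·q(5) + q(6) = 0.
Substituting the known values and solving for q(5):
  -3·q(5) = -231
  q(5) = 77.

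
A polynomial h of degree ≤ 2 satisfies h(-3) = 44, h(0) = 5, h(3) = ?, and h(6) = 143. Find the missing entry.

On equispaced nodes a degree-2 polynomial has vanishing third forward difference, so
  - h(-3) + 3·h(0) - 3·h(3) + h(6) = 0.
Substituting the known values and solving for h(3):
  -3·h(3) = -114
  h(3) = 38.

38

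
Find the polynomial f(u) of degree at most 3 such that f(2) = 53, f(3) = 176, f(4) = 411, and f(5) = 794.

Using the Lagrange interpolation formula with nodes 2, 3, 4, 5:
  L_0(u) = (u - 3)(u - 4)(u - 5) / -6
  L_1(u) = (u - 2)(u - 4)(u - 5) / 2
  L_2(u) = (u - 2)(u - 3)(u - 5) / -2
  L_3(u) = (u - 2)(u - 3)(u - 4) / 6
Then f(u) = 53·L_0(u) + 176·L_1(u) + 411·L_2(u) + 794·L_3(u).
Expanding and collecting terms gives f(u) = 6u^3 + 2u^2 - u - 1.
Check: f(2) = 53. ✓

f(u) = 6u^3 + 2u^2 - u - 1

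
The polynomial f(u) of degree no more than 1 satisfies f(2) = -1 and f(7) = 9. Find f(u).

Write f(u) = au + b. Substituting each data point gives a linear system:
  2a + b = -1
  7a + b = 9
Solving the system yields a = 2, b = -5.
So f(u) = 2u - 5.
Check: f(2) = -1. ✓

f(u) = 2u - 5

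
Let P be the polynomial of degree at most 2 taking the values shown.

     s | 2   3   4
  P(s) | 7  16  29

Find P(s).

P(s) = 2s^2 - s + 1

Write P(s) = as^2 + bs + c. Substituting each data point gives a linear system:
  4a + 2b + c = 7
  9a + 3b + c = 16
  16a + 4b + c = 29
Solving the system yields a = 2, b = -1, c = 1.
So P(s) = 2s² - s + 1.
Check: P(4) = 29. ✓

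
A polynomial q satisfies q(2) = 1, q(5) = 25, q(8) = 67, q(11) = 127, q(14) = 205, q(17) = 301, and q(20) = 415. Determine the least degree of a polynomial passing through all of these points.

Forward differences of the values at t = 2, 5, 8, 11, 14, 17, 20:
  q  : 1  25  67  127  205  301  415
  Δ  : 24  42  60  78  96  114
  Δ^2: 18  18  18  18  18
  Δ^3: 0  0  0  0
  Δ^4: 0  0  0
  Δ^5: 0  0
  Δ^6: 0
The second differences are constant (18) and nonzero, while all higher differences vanish, so the minimal degree is 2.

2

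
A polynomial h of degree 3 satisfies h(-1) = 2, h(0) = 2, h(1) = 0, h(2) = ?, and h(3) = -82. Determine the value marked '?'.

-22

The 4 known points determine the degree-3 polynomial uniquely.
Write h(n) = an^3 + bn^2 + cn + d. Substituting each data point gives a linear system:
  -a + b - c + d = 2
  d = 2
  a + b + c + d = 0
  27a + 9b + 3c + d = -82
Solving the system yields a = -3, b = -1, c = 2, d = 2.
So h(n) = -3n^3 - n^2 + 2n + 2.
Then h(2) = -22.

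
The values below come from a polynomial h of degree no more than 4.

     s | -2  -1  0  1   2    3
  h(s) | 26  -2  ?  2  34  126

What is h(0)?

On equispaced nodes a degree-4 polynomial has vanishing fifth forward difference, so
  - h(-2) + 5·h(-1) - 10·h(0) + 10·h(1) - 5·h(2) + h(3) = 0.
Substituting the known values and solving for h(0):
  -10·h(0) = 60
  h(0) = -6.

-6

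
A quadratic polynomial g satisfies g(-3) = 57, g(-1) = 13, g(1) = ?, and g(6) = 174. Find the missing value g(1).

The 3 known points determine the degree-2 polynomial uniquely.
Write g(u) = au^2 + bu + c. Substituting each data point gives a linear system:
  9a - 3b + c = 57
  a - b + c = 13
  36a + 6b + c = 174
Solving the system yields a = 5, b = -2, c = 6.
So g(u) = 5u^2 - 2u + 6.
Then g(1) = 9.

9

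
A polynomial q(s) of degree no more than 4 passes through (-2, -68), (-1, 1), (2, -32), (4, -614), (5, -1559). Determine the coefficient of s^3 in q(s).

Write q(s) = as^4 + bs^3 + cs^2 + ds + e. Substituting each data point gives a linear system:
  16a - 8b + 4c - 2d + e = -68
  a - b + c - d + e = 1
  16a + 8b + 4c + 2d + e = -32
  256a + 64b + 16c + 4d + e = -614
  625a + 125b + 25c + 5d + e = -1559
Solving the system yields a = -3, b = 3, c = -2, d = -3, e = 6.
So q(s) = -3s^4 + 3s^3 - 2s^2 - 3s + 6.
The coefficient of s^3 is 3.

3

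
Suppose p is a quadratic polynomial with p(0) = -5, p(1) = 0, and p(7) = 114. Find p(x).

p(x) = 2x^2 + 3x - 5

Using the Lagrange interpolation formula with nodes 0, 1, 7:
  L_0(x) = (x - 1)(x - 7) / 7
  L_1(x) = x(x - 7) / -6
  L_2(x) = x(x - 1) / 42
Then p(x) = -5·L_0(x) + 0·L_1(x) + 114·L_2(x).
Expanding and collecting terms gives p(x) = 2x^2 + 3x - 5.
Check: p(1) = 0. ✓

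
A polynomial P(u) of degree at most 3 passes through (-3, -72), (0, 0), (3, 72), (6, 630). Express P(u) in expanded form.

Write P(u) = au^3 + bu^2 + cu + d. Substituting each data point gives a linear system:
  -27a + 9b - 3c + d = -72
  d = 0
  27a + 9b + 3c + d = 72
  216a + 36b + 6c + d = 630
Solving the system yields a = 3, b = 0, c = -3, d = 0.
So P(u) = 3u^3 - 3u.
Check: P(-3) = -72. ✓

P(u) = 3u^3 - 3u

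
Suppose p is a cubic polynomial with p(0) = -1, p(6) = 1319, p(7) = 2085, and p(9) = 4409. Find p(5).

769

Write p(t) = at^3 + bt^2 + ct + d. Substituting each data point gives a linear system:
  d = -1
  216a + 36b + 6c + d = 1319
  343a + 49b + 7c + d = 2085
  729a + 81b + 9c + d = 4409
Solving the system yields a = 6, b = 0, c = 4, d = -1.
So p(t) = 6t³ + 4t - 1.
Then p(5) = 769.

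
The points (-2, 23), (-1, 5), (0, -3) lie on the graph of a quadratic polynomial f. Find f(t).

Using the Lagrange interpolation formula with nodes -2, -1, 0:
  L_0(t) = (t + 1)t / 2
  L_1(t) = (t + 2)t / -1
  L_2(t) = (t + 2)(t + 1) / 2
Then f(t) = 23·L_0(t) + 5·L_1(t) - 3·L_2(t).
Expanding and collecting terms gives f(t) = 5t^2 - 3t - 3.
Check: f(0) = -3. ✓

f(t) = 5t^2 - 3t - 3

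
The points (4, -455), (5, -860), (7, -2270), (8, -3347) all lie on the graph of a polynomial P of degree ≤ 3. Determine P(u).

Write P(u) = au^3 + bu^2 + cu + d. Substituting each data point gives a linear system:
  64a + 16b + 4c + d = -455
  125a + 25b + 5c + d = -860
  343a + 49b + 7c + d = -2270
  512a + 64b + 8c + d = -3347
Solving the system yields a = -6, b = -4, c = -3, d = 5.
So P(u) = -6u^3 - 4u^2 - 3u + 5.
Check: P(5) = -860. ✓

P(u) = -6u^3 - 4u^2 - 3u + 5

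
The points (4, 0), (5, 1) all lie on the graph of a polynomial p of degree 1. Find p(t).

p(t) = t - 4

Write p(t) = at + b. Substituting each data point gives a linear system:
  4a + b = 0
  5a + b = 1
Solving the system yields a = 1, b = -4.
So p(t) = t - 4.
Check: p(5) = 1. ✓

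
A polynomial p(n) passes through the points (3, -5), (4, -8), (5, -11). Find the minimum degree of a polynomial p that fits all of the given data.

Forward differences of the values at n = 3, 4, 5:
  p  : -5  -8  -11
  Δ  : -3  -3
  Δ^2: 0
The first differences are constant (-3) and nonzero, while all higher differences vanish, so the minimal degree is 1.

1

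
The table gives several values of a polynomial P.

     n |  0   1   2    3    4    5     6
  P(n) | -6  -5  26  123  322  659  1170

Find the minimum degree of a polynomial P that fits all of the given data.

Forward differences of the values at n = 0, 1, 2, 3, 4, 5, 6:
  P  : -6  -5  26  123  322  659  1170
  Δ  : 1  31  97  199  337  511
  Δ^2: 30  66  102  138  174
  Δ^3: 36  36  36  36
  Δ^4: 0  0  0
  Δ^5: 0  0
  Δ^6: 0
The third differences are constant (36) and nonzero, while all higher differences vanish, so the minimal degree is 3.

3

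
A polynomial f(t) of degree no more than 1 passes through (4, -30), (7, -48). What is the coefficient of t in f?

-6

Write f(t) = at + b. Substituting each data point gives a linear system:
  4a + b = -30
  7a + b = -48
Solving the system yields a = -6, b = -6.
So f(t) = -6t - 6.
The leading coefficient is -6.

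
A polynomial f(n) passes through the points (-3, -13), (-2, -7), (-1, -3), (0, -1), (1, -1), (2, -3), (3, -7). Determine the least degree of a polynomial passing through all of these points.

Forward differences of the values at n = -3, -2, -1, 0, 1, 2, 3:
  f  : -13  -7  -3  -1  -1  -3  -7
  Δ  : 6  4  2  0  -2  -4
  Δ^2: -2  -2  -2  -2  -2
  Δ^3: 0  0  0  0
  Δ^4: 0  0  0
  Δ^5: 0  0
  Δ^6: 0
The second differences are constant (-2) and nonzero, while all higher differences vanish, so the minimal degree is 2.

2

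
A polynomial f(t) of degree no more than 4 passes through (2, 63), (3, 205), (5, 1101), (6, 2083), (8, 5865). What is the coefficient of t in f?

Write f(t) = at^4 + bt^3 + ct^2 + dt + e. Substituting each data point gives a linear system:
  16a + 8b + 4c + 2d + e = 63
  81a + 27b + 9c + 3d + e = 205
  625a + 125b + 25c + 5d + e = 1101
  1296a + 216b + 36c + 6d + e = 2083
  4096a + 512b + 64c + 8d + e = 5865
Solving the system yields a = 1, b = 3, c = 3, d = 5, e = 1.
So f(t) = t^4 + 3t^3 + 3t^2 + 5t + 1.
The coefficient of t is 5.

5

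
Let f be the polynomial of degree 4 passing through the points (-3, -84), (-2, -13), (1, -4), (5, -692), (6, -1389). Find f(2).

Write f(x) = ax^4 + bx^3 + cx^2 + dx + e. Substituting each data point gives a linear system:
  81a - 27b + 9c - 3d + e = -84
  16a - 8b + 4c - 2d + e = -13
  a + b + c + d + e = -4
  625a + 125b + 25c + 5d + e = -692
  1296a + 216b + 36c + 6d + e = -1389
Solving the system yields a = -1, b = 0, c = -2, d = -4, e = 3.
So f(x) = -x^4 - 2x^2 - 4x + 3.
Then f(2) = -29.

-29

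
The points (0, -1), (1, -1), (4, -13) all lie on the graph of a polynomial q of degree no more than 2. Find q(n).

Using the Lagrange interpolation formula with nodes 0, 1, 4:
  L_0(n) = (n - 1)(n - 4) / 4
  L_1(n) = n(n - 4) / -3
  L_2(n) = n(n - 1) / 12
Then q(n) = -1·L_0(n) - 1·L_1(n) - 13·L_2(n).
Expanding and collecting terms gives q(n) = -n^2 + n - 1.
Check: q(4) = -13. ✓

q(n) = -n^2 + n - 1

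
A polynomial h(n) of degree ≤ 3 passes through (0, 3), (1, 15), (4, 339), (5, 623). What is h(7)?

Using the Lagrange interpolation formula with nodes 0, 1, 4, 5:
  L_0(n) = (n - 1)(n - 4)(n - 5) / -20
  L_1(n) = n(n - 4)(n - 5) / 12
  L_2(n) = n(n - 1)(n - 5) / -12
  L_3(n) = n(n - 1)(n - 4) / 20
Then h(n) = 3·L_0(n) + 15·L_1(n) + 339·L_2(n) + 623·L_3(n).
Expanding and collecting terms gives h(n) = 4n^3 + 4n^2 + 4n + 3.
Evaluating at n = 7: h(7) = 1599.

1599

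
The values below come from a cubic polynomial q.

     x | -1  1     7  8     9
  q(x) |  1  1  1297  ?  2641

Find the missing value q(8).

1891

The 4 known points determine the degree-3 polynomial uniquely.
Write q(x) = ax^3 + bx^2 + cx + d. Substituting each data point gives a linear system:
  -a + b - c + d = 1
  a + b + c + d = 1
  343a + 49b + 7c + d = 1297
  729a + 81b + 9c + d = 2641
Solving the system yields a = 3, b = 6, c = -3, d = -5.
So q(x) = 3x^3 + 6x^2 - 3x - 5.
Then q(8) = 1891.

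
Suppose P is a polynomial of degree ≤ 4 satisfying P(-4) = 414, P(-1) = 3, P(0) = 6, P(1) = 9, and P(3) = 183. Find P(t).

Write P(t) = at^4 + bt^3 + ct^2 + dt + e. Substituting each data point gives a linear system:
  256a - 64b + 16c - 4d + e = 414
  a - b + c - d + e = 3
  e = 6
  a + b + c + d + e = 9
  81a + 27b + 9c + 3d + e = 183
Solving the system yields a = 2, b = 1, c = -2, d = 2, e = 6.
So P(t) = 2t⁴ + t³ - 2t² + 2t + 6.
Check: P(3) = 183. ✓

P(t) = 2t^4 + t^3 - 2t^2 + 2t + 6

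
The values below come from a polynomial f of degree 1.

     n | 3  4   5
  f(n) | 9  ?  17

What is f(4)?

On equispaced nodes a degree-1 polynomial has vanishing second forward difference, so
  f(3) - 2·f(4) + f(5) = 0.
Substituting the known values and solving for f(4):
  -2·f(4) = -26
  f(4) = 13.

13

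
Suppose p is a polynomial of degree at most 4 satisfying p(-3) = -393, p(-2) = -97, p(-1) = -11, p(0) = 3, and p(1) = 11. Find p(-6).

Forward differences of the values at t = -3, -2, -1, 0, 1:
  p  : -393  -97  -11  3  11
  Δ  : 296  86  14  8
  Δ^2: -210  -72  -6
  Δ^3: 138  66
  Δ^4: -72
The fourth differences are constant, confirming degree 4.
Interpolating (Newton forward form) and evaluating at t = -6 gives p(-6) = -5001.

-5001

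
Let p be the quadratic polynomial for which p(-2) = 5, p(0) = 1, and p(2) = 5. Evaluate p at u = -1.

2

Using the Lagrange interpolation formula with nodes -2, 0, 2:
  L_0(u) = u(u - 2) / 8
  L_1(u) = (u + 2)(u - 2) / -4
  L_2(u) = (u + 2)u / 8
Then p(u) = 5·L_0(u) + 1·L_1(u) + 5·L_2(u).
Expanding and collecting terms gives p(u) = u² + 1.
Evaluating at u = -1: p(-1) = 2.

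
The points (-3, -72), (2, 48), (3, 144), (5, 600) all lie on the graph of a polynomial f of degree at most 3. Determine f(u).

Using the Lagrange interpolation formula with nodes -3, 2, 3, 5:
  L_0(u) = (u - 2)(u - 3)(u - 5) / -240
  L_1(u) = (u + 3)(u - 3)(u - 5) / 15
  L_2(u) = (u + 3)(u - 2)(u - 5) / -12
  L_3(u) = (u + 3)(u - 2)(u - 3) / 48
Then f(u) = -72·L_0(u) + 48·L_1(u) + 144·L_2(u) + 600·L_3(u).
Expanding and collecting terms gives f(u) = 4u³ + 4u².
Check: f(5) = 600. ✓

f(u) = 4u^3 + 4u^2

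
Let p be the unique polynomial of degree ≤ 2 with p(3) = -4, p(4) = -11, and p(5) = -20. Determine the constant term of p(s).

5

Write p(s) = as^2 + bs + c. Substituting each data point gives a linear system:
  9a + 3b + c = -4
  16a + 4b + c = -11
  25a + 5b + c = -20
Solving the system yields a = -1, b = 0, c = 5.
So p(s) = -s² + 5.
The constant term is 5.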